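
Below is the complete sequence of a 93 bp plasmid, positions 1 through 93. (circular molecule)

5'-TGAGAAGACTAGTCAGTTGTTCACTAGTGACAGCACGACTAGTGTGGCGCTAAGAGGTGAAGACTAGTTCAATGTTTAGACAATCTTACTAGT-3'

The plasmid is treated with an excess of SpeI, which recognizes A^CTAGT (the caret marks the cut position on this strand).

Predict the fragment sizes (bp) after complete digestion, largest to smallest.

25, 25, 15, 15, 13 bp

SpeI sites (ACTAGT) start at positions 8, 23, 38, 63, 88.
SpeI cuts after the first base of each site, so after positions 8, 23, 38, 63, 88.
Circular molecule, 5 cuts → 5 fragments:
  9–23 → 15 bp
  24–38 → 15 bp
  39–63 → 25 bp
  64–88 → 25 bp
  89–93 then 1–8 → 5 + 8 = 13 bp
Sorted largest to smallest: 25, 25, 15, 15, 13 bp.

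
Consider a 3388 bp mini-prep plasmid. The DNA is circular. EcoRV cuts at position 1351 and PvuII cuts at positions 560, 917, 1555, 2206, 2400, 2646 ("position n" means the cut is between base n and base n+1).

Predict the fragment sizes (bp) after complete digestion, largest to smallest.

1302, 651, 434, 357, 246, 204, 194 bp

Combined cut positions (sorted): 560, 917, 1351, 1555, 2206, 2400, 2646.
Circular molecule, 7 cuts → 7 fragments:
  917 − 560 = 357 bp
  1351 − 917 = 434 bp
  1555 − 1351 = 204 bp
  2206 − 1555 = 651 bp
  2400 − 2206 = 194 bp
  2646 − 2400 = 246 bp
  wrap: 3388 − 2646 + 560 = 1302 bp
Sorted largest to smallest: 1302, 651, 434, 357, 246, 204, 194 bp.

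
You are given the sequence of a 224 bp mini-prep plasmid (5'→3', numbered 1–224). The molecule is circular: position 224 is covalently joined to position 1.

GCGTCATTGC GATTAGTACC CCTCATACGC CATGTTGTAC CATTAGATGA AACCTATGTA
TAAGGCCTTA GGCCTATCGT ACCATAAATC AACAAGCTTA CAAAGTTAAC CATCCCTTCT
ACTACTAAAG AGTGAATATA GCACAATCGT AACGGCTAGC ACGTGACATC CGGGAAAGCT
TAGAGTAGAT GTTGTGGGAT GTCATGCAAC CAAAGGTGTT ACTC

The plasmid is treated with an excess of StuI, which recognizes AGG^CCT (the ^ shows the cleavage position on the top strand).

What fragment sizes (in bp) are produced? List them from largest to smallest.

StuI sites (AGGCCT) start at positions 63, 70.
StuI cuts after base 3 of each site, so after positions 65, 72.
Circular molecule, 2 cuts → 2 fragments:
  66–72 → 7 bp
  73–224 then 1–65 → 152 + 65 = 217 bp
Sorted largest to smallest: 217, 7 bp.

217, 7 bp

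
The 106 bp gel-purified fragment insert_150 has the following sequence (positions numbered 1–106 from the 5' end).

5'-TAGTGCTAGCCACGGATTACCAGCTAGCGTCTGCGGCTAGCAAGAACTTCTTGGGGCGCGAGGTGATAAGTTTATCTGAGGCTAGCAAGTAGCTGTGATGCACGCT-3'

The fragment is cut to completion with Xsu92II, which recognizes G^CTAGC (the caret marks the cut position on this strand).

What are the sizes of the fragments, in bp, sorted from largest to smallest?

45, 25, 18, 13, 5 bp

Xsu92II sites (GCTAGC) start at positions 5, 23, 36, 81.
Xsu92II cuts after the first base of each site, so after positions 5, 23, 36, 81.
Linear molecule, 4 cuts → 5 fragments:
  1–5 → 5 bp
  6–23 → 18 bp
  24–36 → 13 bp
  37–81 → 45 bp
  82–106 → 25 bp
Sorted largest to smallest: 45, 25, 18, 13, 5 bp.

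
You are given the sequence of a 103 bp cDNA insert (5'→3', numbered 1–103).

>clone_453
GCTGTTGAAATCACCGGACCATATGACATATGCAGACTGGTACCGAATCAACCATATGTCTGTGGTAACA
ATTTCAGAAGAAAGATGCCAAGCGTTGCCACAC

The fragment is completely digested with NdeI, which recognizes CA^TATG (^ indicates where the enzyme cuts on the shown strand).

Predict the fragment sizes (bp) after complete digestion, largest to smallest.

49, 26, 21, 7 bp

NdeI sites (CATATG) start at positions 20, 27, 53.
NdeI cuts after base 2 of each site, so after positions 21, 28, 54.
Linear molecule, 3 cuts → 4 fragments:
  1–21 → 21 bp
  22–28 → 7 bp
  29–54 → 26 bp
  55–103 → 49 bp
Sorted largest to smallest: 49, 26, 21, 7 bp.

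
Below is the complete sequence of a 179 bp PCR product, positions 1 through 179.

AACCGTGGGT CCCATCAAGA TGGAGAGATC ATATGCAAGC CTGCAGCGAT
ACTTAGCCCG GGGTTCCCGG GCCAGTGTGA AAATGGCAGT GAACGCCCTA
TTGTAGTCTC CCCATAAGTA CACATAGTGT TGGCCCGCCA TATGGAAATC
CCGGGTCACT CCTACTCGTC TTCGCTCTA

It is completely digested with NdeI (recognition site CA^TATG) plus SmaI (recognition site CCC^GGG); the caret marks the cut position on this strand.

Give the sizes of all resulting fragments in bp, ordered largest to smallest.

NdeI sites (CATATG) start at positions 30, 139.
NdeI cuts after base 2 of each site, so after positions 31, 140.
SmaI sites (CCCGGG) start at positions 57, 66, 150.
SmaI cuts after base 3 of each site, so after positions 59, 68, 152.
Combined cut positions: 31, 59, 68, 140, 152.
Linear molecule, 5 cuts → 6 fragments:
  1–31 → 31 bp
  32–59 → 28 bp
  60–68 → 9 bp
  69–140 → 72 bp
  141–152 → 12 bp
  153–179 → 27 bp
Sorted largest to smallest: 72, 31, 28, 27, 12, 9 bp.

72, 31, 28, 27, 12, 9 bp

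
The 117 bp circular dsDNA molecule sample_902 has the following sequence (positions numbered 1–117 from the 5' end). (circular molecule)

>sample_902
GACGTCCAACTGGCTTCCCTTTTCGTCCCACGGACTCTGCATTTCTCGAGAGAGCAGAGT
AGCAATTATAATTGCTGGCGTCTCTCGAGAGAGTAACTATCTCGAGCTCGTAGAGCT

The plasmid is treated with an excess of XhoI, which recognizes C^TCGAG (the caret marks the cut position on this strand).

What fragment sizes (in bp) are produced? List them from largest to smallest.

XhoI sites (CTCGAG) start at positions 45, 84, 101.
XhoI cuts after the first base of each site, so after positions 45, 84, 101.
Circular molecule, 3 cuts → 3 fragments:
  46–84 → 39 bp
  85–101 → 17 bp
  102–117 then 1–45 → 16 + 45 = 61 bp
Sorted largest to smallest: 61, 39, 17 bp.

61, 39, 17 bp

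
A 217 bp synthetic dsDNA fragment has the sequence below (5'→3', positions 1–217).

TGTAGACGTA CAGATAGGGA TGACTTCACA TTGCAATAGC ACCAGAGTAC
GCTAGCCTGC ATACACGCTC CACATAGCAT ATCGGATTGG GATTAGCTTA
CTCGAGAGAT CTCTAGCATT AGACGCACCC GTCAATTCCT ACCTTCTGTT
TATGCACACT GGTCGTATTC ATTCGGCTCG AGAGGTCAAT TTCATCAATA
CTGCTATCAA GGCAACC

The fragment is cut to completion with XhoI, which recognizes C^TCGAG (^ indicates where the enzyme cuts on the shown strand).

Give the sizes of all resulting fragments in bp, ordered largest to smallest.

XhoI sites (CTCGAG) start at positions 101, 177.
XhoI cuts after the first base of each site, so after positions 101, 177.
Linear molecule, 2 cuts → 3 fragments:
  1–101 → 101 bp
  102–177 → 76 bp
  178–217 → 40 bp
Sorted largest to smallest: 101, 76, 40 bp.

101, 76, 40 bp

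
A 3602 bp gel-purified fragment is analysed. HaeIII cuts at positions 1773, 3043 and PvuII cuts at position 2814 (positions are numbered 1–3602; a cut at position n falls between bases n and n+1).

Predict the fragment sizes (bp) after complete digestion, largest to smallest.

1773, 1041, 559, 229 bp

Combined cut positions (sorted): 1773, 2814, 3043.
Linear molecule, 3 cuts → 4 fragments:
  1773 − 0 = 1773 bp
  2814 − 1773 = 1041 bp
  3043 − 2814 = 229 bp
  3602 − 3043 = 559 bp
Sorted largest to smallest: 1773, 1041, 559, 229 bp.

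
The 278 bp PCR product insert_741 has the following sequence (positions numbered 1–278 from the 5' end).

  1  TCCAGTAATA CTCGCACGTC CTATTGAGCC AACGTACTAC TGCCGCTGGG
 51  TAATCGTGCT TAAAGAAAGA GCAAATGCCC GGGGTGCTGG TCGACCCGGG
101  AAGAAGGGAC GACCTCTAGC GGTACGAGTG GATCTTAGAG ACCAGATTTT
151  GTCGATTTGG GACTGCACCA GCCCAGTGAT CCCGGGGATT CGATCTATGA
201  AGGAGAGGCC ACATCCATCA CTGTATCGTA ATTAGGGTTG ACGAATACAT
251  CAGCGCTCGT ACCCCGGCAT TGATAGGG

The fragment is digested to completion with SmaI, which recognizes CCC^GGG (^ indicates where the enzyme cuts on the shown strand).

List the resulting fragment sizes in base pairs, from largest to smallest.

SmaI sites (CCCGGG) start at positions 78, 95, 181.
SmaI cuts after base 3 of each site, so after positions 80, 97, 183.
Linear molecule, 3 cuts → 4 fragments:
  1–80 → 80 bp
  81–97 → 17 bp
  98–183 → 86 bp
  184–278 → 95 bp
Sorted largest to smallest: 95, 86, 80, 17 bp.

95, 86, 80, 17 bp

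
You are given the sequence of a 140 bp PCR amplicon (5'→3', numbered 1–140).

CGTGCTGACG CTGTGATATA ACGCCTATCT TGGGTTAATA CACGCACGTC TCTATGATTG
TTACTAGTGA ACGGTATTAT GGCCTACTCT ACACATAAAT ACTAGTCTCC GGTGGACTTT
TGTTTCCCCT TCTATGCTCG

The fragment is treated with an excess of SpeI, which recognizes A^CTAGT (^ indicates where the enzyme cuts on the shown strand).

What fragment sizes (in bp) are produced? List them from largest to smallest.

SpeI sites (ACTAGT) start at positions 63, 101.
SpeI cuts after the first base of each site, so after positions 63, 101.
Linear molecule, 2 cuts → 3 fragments:
  1–63 → 63 bp
  64–101 → 38 bp
  102–140 → 39 bp
Sorted largest to smallest: 63, 39, 38 bp.

63, 39, 38 bp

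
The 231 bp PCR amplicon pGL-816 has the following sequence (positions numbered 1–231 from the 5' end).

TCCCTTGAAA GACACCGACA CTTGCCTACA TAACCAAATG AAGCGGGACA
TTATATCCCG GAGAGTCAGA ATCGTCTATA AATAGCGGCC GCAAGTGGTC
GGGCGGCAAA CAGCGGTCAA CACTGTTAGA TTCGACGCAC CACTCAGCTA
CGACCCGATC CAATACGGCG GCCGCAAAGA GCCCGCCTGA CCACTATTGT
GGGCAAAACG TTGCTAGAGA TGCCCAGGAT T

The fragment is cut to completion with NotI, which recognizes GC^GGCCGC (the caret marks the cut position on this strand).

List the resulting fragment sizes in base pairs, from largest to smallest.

86, 83, 62 bp

NotI sites (GCGGCCGC) start at positions 85, 168.
NotI cuts after base 2 of each site, so after positions 86, 169.
Linear molecule, 2 cuts → 3 fragments:
  1–86 → 86 bp
  87–169 → 83 bp
  170–231 → 62 bp
Sorted largest to smallest: 86, 83, 62 bp.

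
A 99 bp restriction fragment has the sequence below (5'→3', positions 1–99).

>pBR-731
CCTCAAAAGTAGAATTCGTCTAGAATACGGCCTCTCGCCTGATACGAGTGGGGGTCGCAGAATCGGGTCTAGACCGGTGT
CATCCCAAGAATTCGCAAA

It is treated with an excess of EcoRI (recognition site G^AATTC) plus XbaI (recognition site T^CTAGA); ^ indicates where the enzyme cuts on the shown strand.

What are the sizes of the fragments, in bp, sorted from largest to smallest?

49, 21, 12, 10, 7 bp

EcoRI sites (GAATTC) start at positions 12, 89.
EcoRI cuts after the first base of each site, so after positions 12, 89.
XbaI sites (TCTAGA) start at positions 19, 68.
XbaI cuts after the first base of each site, so after positions 19, 68.
Combined cut positions: 12, 19, 68, 89.
Linear molecule, 4 cuts → 5 fragments:
  1–12 → 12 bp
  13–19 → 7 bp
  20–68 → 49 bp
  69–89 → 21 bp
  90–99 → 10 bp
Sorted largest to smallest: 49, 21, 12, 10, 7 bp.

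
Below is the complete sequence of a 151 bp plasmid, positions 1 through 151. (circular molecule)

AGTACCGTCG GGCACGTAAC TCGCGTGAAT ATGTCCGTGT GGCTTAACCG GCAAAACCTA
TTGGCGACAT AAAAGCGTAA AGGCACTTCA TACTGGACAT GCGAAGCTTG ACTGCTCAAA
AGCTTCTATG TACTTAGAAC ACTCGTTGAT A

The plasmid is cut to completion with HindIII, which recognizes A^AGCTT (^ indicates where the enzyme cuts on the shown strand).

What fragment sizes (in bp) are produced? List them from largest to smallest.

HindIII sites (AAGCTT) start at positions 104, 120.
HindIII cuts after the first base of each site, so after positions 104, 120.
Circular molecule, 2 cuts → 2 fragments:
  105–120 → 16 bp
  121–151 then 1–104 → 31 + 104 = 135 bp
Sorted largest to smallest: 135, 16 bp.

135, 16 bp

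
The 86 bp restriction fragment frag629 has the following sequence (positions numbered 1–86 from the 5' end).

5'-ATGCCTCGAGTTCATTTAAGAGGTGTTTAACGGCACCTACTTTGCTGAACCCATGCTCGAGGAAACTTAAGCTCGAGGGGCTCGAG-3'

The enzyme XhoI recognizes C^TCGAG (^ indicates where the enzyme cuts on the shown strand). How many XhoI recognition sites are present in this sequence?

CTCGAG occurs starting at positions 5, 56, 72, 81.
XhoI cuts at 4 sites.

4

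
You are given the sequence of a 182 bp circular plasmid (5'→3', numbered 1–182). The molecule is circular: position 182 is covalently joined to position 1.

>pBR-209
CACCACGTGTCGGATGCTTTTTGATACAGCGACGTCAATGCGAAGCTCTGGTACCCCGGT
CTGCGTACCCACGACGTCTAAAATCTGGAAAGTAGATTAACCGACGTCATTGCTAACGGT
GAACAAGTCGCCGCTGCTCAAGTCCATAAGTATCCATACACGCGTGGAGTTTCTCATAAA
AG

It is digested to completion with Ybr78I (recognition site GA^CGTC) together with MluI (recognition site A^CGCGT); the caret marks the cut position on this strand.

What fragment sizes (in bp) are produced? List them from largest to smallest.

56, 54, 42, 30 bp

Ybr78I sites (GACGTC) start at positions 31, 73, 103.
Ybr78I cuts after base 2 of each site, so after positions 32, 74, 104.
The MluI site (ACGCGT) starts at position 160.
MluI cuts after the first base of each site, so after position 160.
Combined cut positions: 32, 74, 104, 160.
Circular molecule, 4 cuts → 4 fragments:
  33–74 → 42 bp
  75–104 → 30 bp
  105–160 → 56 bp
  161–182 then 1–32 → 22 + 32 = 54 bp
Sorted largest to smallest: 56, 54, 42, 30 bp.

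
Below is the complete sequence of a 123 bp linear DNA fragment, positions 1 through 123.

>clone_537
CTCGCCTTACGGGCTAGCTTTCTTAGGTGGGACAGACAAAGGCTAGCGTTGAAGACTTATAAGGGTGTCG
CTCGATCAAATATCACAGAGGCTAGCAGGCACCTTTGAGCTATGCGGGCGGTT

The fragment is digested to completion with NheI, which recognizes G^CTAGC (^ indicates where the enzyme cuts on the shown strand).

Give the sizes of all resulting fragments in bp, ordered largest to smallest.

NheI sites (GCTAGC) start at positions 13, 42, 91.
NheI cuts after the first base of each site, so after positions 13, 42, 91.
Linear molecule, 3 cuts → 4 fragments:
  1–13 → 13 bp
  14–42 → 29 bp
  43–91 → 49 bp
  92–123 → 32 bp
Sorted largest to smallest: 49, 32, 29, 13 bp.

49, 32, 29, 13 bp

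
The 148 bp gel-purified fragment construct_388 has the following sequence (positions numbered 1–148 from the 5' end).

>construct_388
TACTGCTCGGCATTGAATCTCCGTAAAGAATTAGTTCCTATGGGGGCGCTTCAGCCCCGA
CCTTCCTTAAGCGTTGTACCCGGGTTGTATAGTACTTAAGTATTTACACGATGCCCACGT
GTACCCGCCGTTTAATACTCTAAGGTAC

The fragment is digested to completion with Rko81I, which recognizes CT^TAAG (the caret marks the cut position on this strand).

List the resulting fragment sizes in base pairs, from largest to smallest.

Rko81I sites (CTTAAG) start at positions 66, 95.
Rko81I cuts after base 2 of each site, so after positions 67, 96.
Linear molecule, 2 cuts → 3 fragments:
  1–67 → 67 bp
  68–96 → 29 bp
  97–148 → 52 bp
Sorted largest to smallest: 67, 52, 29 bp.

67, 52, 29 bp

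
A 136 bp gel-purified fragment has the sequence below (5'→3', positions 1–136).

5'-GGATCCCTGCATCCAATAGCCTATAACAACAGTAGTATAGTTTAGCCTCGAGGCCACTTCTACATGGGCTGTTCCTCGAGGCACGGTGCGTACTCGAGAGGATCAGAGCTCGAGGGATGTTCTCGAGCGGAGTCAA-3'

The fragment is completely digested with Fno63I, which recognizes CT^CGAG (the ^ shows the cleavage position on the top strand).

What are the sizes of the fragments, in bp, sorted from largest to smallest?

48, 28, 18, 16, 13, 13 bp

Fno63I sites (CTCGAG) start at positions 47, 75, 93, 109, 122.
Fno63I cuts after base 2 of each site, so after positions 48, 76, 94, 110, 123.
Linear molecule, 5 cuts → 6 fragments:
  1–48 → 48 bp
  49–76 → 28 bp
  77–94 → 18 bp
  95–110 → 16 bp
  111–123 → 13 bp
  124–136 → 13 bp
Sorted largest to smallest: 48, 28, 18, 16, 13, 13 bp.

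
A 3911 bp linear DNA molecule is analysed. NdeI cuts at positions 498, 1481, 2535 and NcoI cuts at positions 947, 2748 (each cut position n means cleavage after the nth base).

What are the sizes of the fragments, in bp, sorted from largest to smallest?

1163, 1054, 534, 498, 449, 213 bp

Combined cut positions (sorted): 498, 947, 1481, 2535, 2748.
Linear molecule, 5 cuts → 6 fragments:
  498 − 0 = 498 bp
  947 − 498 = 449 bp
  1481 − 947 = 534 bp
  2535 − 1481 = 1054 bp
  2748 − 2535 = 213 bp
  3911 − 2748 = 1163 bp
Sorted largest to smallest: 1163, 1054, 534, 498, 449, 213 bp.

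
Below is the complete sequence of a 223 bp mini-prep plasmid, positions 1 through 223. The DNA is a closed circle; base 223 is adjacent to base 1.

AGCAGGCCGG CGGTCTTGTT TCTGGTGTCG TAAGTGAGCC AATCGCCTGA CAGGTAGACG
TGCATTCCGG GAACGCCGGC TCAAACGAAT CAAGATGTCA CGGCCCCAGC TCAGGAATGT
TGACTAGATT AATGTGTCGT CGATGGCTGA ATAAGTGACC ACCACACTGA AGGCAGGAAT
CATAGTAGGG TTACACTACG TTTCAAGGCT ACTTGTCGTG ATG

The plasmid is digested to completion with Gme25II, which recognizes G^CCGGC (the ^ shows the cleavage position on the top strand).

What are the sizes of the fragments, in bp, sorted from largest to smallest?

154, 69 bp

Gme25II sites (GCCGGC) start at positions 6, 75.
Gme25II cuts after the first base of each site, so after positions 6, 75.
Circular molecule, 2 cuts → 2 fragments:
  7–75 → 69 bp
  76–223 then 1–6 → 148 + 6 = 154 bp
Sorted largest to smallest: 154, 69 bp.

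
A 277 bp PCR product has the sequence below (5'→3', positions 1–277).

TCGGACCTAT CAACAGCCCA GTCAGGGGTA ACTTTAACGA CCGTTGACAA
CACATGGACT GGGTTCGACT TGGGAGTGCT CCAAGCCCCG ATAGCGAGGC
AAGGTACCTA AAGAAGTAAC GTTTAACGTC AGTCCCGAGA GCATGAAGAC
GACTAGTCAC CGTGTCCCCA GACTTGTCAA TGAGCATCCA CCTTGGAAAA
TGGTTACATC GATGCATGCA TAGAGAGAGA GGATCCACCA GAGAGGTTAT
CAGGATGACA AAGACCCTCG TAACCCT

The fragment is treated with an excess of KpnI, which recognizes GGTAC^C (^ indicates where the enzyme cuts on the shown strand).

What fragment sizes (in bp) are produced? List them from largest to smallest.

The KpnI site (GGTACC) starts at position 103.
KpnI cuts after base 5 of each site (before the last base), so after position 107.
Linear molecule, 1 cut → 2 fragments:
  1–107 → 107 bp
  108–277 → 170 bp
Sorted largest to smallest: 170, 107 bp.

170, 107 bp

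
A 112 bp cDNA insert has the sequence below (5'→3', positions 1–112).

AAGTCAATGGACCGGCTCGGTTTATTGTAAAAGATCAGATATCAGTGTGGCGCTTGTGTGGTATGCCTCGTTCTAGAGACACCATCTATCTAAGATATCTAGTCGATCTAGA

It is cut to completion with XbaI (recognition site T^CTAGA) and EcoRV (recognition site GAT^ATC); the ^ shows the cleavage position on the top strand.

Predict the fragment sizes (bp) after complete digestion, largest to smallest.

40, 32, 24, 11, 5 bp

XbaI sites (TCTAGA) start at positions 72, 107.
XbaI cuts after the first base of each site, so after positions 72, 107.
EcoRV sites (GATATC) start at positions 38, 94.
EcoRV cuts after base 3 of each site, so after positions 40, 96.
Combined cut positions: 40, 72, 96, 107.
Linear molecule, 4 cuts → 5 fragments:
  1–40 → 40 bp
  41–72 → 32 bp
  73–96 → 24 bp
  97–107 → 11 bp
  108–112 → 5 bp
Sorted largest to smallest: 40, 32, 24, 11, 5 bp.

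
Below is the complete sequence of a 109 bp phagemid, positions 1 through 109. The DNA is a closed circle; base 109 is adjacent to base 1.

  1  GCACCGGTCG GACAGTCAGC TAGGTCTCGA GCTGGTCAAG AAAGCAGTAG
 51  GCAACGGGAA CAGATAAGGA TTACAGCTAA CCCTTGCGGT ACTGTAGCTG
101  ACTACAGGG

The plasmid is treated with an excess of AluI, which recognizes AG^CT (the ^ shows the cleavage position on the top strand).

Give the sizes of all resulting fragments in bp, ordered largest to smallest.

AluI sites (AGCT) start at positions 18, 30, 75, 96.
AluI cuts after base 2 of each site, so after positions 19, 31, 76, 97.
Circular molecule, 4 cuts → 4 fragments:
  20–31 → 12 bp
  32–76 → 45 bp
  77–97 → 21 bp
  98–109 then 1–19 → 12 + 19 = 31 bp
Sorted largest to smallest: 45, 31, 21, 12 bp.

45, 31, 21, 12 bp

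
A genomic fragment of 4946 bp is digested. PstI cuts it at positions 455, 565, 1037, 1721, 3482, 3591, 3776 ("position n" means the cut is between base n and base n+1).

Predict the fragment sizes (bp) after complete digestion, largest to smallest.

1761, 1170, 684, 472, 455, 185, 110, 109 bp

Linear molecule, 7 cuts → 8 fragments:
  455 − 0 = 455 bp
  565 − 455 = 110 bp
  1037 − 565 = 472 bp
  1721 − 1037 = 684 bp
  3482 − 1721 = 1761 bp
  3591 − 3482 = 109 bp
  3776 − 3591 = 185 bp
  4946 − 3776 = 1170 bp
Sorted largest to smallest: 1761, 1170, 684, 472, 455, 185, 110, 109 bp.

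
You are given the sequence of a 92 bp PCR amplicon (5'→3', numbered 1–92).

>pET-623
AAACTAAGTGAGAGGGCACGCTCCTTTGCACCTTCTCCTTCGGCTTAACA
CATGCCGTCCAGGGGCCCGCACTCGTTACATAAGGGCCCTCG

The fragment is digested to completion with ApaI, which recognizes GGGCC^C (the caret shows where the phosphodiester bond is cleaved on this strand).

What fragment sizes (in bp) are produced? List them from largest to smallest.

ApaI sites (GGGCCC) start at positions 63, 84.
ApaI cuts after base 5 of each site (before the last base), so after positions 67, 88.
Linear molecule, 2 cuts → 3 fragments:
  1–67 → 67 bp
  68–88 → 21 bp
  89–92 → 4 bp
Sorted largest to smallest: 67, 21, 4 bp.

67, 21, 4 bp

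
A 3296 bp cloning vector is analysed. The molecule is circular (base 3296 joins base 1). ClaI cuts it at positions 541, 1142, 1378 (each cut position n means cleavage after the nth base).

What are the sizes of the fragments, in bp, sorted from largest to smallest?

2459, 601, 236 bp

Circular molecule, 3 cuts → 3 fragments:
  1142 − 541 = 601 bp
  1378 − 1142 = 236 bp
  wrap: 3296 − 1378 + 541 = 2459 bp
Sorted largest to smallest: 2459, 601, 236 bp.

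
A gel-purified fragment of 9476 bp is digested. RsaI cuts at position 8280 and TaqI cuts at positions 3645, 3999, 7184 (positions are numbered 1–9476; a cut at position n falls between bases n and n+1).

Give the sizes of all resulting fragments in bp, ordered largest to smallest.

3645, 3185, 1196, 1096, 354 bp

Combined cut positions (sorted): 3645, 3999, 7184, 8280.
Linear molecule, 4 cuts → 5 fragments:
  3645 − 0 = 3645 bp
  3999 − 3645 = 354 bp
  7184 − 3999 = 3185 bp
  8280 − 7184 = 1096 bp
  9476 − 8280 = 1196 bp
Sorted largest to smallest: 3645, 3185, 1196, 1096, 354 bp.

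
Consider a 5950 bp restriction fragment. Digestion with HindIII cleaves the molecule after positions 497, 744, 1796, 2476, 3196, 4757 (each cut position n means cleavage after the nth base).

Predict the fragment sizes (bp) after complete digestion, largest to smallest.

Linear molecule, 6 cuts → 7 fragments:
  497 − 0 = 497 bp
  744 − 497 = 247 bp
  1796 − 744 = 1052 bp
  2476 − 1796 = 680 bp
  3196 − 2476 = 720 bp
  4757 − 3196 = 1561 bp
  5950 − 4757 = 1193 bp
Sorted largest to smallest: 1561, 1193, 1052, 720, 680, 497, 247 bp.

1561, 1193, 1052, 720, 680, 497, 247 bp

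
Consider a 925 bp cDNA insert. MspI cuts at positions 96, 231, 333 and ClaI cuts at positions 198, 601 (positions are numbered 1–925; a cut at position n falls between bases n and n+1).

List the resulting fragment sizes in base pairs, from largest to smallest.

Combined cut positions (sorted): 96, 198, 231, 333, 601.
Linear molecule, 5 cuts → 6 fragments:
  96 − 0 = 96 bp
  198 − 96 = 102 bp
  231 − 198 = 33 bp
  333 − 231 = 102 bp
  601 − 333 = 268 bp
  925 − 601 = 324 bp
Sorted largest to smallest: 324, 268, 102, 102, 96, 33 bp.

324, 268, 102, 102, 96, 33 bp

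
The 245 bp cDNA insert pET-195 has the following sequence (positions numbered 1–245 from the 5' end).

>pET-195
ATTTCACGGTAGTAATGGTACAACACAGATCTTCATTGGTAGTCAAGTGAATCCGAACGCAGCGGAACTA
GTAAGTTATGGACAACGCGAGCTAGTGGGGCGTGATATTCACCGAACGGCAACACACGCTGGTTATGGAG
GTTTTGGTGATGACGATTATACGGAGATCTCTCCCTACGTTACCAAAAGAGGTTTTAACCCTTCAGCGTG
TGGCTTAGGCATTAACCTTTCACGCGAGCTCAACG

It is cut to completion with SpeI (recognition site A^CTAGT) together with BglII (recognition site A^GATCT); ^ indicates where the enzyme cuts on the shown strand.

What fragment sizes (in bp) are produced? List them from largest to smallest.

98, 80, 40, 27 bp

The SpeI site (ACTAGT) starts at position 67.
SpeI cuts after the first base of each site, so after position 67.
BglII sites (AGATCT) start at positions 27, 165.
BglII cuts after the first base of each site, so after positions 27, 165.
Combined cut positions: 27, 67, 165.
Linear molecule, 3 cuts → 4 fragments:
  1–27 → 27 bp
  28–67 → 40 bp
  68–165 → 98 bp
  166–245 → 80 bp
Sorted largest to smallest: 98, 80, 40, 27 bp.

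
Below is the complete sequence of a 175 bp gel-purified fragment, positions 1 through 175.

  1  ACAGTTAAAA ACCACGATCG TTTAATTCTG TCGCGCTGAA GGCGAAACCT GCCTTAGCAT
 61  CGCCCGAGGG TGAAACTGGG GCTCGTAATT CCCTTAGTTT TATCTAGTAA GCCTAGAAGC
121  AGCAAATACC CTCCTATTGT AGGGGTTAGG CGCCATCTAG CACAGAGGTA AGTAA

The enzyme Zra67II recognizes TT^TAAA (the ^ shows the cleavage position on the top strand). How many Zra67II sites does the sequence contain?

0

No occurrence of TTTAAA is present in the sequence.
Zra67II does not cut: 0 sites.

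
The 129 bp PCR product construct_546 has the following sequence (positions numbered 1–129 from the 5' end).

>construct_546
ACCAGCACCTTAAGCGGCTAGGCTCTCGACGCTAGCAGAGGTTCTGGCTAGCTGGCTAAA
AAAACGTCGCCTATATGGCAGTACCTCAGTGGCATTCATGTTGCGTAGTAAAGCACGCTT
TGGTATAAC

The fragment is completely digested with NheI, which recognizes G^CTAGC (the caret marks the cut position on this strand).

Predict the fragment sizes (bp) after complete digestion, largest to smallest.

NheI sites (GCTAGC) start at positions 31, 47.
NheI cuts after the first base of each site, so after positions 31, 47.
Linear molecule, 2 cuts → 3 fragments:
  1–31 → 31 bp
  32–47 → 16 bp
  48–129 → 82 bp
Sorted largest to smallest: 82, 31, 16 bp.

82, 31, 16 bp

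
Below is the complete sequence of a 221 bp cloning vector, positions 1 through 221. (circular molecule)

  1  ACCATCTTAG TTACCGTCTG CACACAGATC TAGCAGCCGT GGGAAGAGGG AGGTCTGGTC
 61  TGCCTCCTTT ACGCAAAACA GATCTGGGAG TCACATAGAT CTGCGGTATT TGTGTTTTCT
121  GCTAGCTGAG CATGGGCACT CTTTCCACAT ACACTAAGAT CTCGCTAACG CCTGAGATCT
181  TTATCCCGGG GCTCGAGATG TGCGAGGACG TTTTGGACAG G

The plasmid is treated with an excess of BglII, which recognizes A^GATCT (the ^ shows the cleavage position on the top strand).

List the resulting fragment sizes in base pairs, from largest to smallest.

BglII sites (AGATCT) start at positions 26, 80, 97, 157, 175.
BglII cuts after the first base of each site, so after positions 26, 80, 97, 157, 175.
Circular molecule, 5 cuts → 5 fragments:
  27–80 → 54 bp
  81–97 → 17 bp
  98–157 → 60 bp
  158–175 → 18 bp
  176–221 then 1–26 → 46 + 26 = 72 bp
Sorted largest to smallest: 72, 60, 54, 18, 17 bp.

72, 60, 54, 18, 17 bp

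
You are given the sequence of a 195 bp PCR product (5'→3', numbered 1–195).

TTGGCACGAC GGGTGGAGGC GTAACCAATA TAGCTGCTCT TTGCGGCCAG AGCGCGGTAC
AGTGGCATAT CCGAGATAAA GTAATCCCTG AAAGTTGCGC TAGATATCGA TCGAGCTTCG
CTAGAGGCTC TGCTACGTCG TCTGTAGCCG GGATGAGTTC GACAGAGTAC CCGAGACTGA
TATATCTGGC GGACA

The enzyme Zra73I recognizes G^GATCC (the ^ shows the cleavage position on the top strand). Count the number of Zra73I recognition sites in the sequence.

0

No occurrence of GGATCC is present in the sequence.
Zra73I does not cut: 0 sites.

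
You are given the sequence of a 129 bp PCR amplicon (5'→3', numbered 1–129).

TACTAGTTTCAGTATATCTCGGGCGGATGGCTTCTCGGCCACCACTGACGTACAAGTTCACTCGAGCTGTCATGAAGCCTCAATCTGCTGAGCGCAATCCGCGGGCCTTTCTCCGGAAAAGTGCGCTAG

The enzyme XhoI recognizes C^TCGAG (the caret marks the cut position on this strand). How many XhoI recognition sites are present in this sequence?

1

CTCGAG occurs starting at position 61.
XhoI cuts at 1 site.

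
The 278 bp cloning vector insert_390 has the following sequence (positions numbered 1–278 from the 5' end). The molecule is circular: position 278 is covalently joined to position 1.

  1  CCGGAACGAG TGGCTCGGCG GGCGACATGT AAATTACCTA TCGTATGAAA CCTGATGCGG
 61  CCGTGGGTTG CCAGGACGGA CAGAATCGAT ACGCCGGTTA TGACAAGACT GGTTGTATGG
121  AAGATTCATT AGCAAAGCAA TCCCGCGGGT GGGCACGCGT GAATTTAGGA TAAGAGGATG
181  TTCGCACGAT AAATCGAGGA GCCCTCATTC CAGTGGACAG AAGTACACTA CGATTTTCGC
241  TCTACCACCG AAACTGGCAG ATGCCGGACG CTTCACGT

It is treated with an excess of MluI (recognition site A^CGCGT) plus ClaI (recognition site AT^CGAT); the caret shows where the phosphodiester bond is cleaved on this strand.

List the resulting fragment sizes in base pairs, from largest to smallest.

The MluI site (ACGCGT) starts at position 155.
MluI cuts after the first base of each site, so after position 155.
The ClaI site (ATCGAT) starts at position 85.
ClaI cuts after base 2 of each site, so after position 86.
Combined cut positions: 86, 155.
Circular molecule, 2 cuts → 2 fragments:
  87–155 → 69 bp
  156–278 then 1–86 → 123 + 86 = 209 bp
Sorted largest to smallest: 209, 69 bp.

209, 69 bp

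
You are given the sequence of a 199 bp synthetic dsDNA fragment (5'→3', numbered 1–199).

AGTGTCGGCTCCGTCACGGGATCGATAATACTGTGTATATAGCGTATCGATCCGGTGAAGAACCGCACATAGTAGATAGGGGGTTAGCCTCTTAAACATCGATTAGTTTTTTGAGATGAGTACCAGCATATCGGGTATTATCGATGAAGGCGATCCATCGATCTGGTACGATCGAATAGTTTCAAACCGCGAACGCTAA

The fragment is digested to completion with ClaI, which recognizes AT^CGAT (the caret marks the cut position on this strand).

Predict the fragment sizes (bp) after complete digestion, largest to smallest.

52, 42, 41, 25, 22, 17 bp

ClaI sites (ATCGAT) start at positions 21, 46, 98, 140, 157.
ClaI cuts after base 2 of each site, so after positions 22, 47, 99, 141, 158.
Linear molecule, 5 cuts → 6 fragments:
  1–22 → 22 bp
  23–47 → 25 bp
  48–99 → 52 bp
  100–141 → 42 bp
  142–158 → 17 bp
  159–199 → 41 bp
Sorted largest to smallest: 52, 42, 41, 25, 22, 17 bp.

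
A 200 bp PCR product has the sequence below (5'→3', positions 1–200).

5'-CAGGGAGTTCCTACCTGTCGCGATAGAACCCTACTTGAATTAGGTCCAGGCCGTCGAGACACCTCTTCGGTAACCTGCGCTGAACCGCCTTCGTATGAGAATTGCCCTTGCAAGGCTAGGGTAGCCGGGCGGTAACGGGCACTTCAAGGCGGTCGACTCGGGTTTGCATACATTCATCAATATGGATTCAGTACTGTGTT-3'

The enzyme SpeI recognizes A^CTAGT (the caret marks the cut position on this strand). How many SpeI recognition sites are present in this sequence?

0

No occurrence of ACTAGT is present in the sequence.
SpeI does not cut: 0 sites.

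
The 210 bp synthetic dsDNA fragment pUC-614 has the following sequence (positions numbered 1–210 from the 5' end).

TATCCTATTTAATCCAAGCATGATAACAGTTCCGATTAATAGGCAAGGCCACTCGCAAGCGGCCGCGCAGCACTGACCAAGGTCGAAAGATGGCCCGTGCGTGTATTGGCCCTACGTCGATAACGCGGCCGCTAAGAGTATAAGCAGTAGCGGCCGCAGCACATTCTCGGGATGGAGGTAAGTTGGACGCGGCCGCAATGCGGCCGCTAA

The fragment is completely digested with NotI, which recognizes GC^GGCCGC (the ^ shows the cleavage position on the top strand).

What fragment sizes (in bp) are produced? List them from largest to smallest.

66, 60, 39, 25, 11, 9 bp

NotI sites (GCGGCCGC) start at positions 59, 125, 150, 189, 200.
NotI cuts after base 2 of each site, so after positions 60, 126, 151, 190, 201.
Linear molecule, 5 cuts → 6 fragments:
  1–60 → 60 bp
  61–126 → 66 bp
  127–151 → 25 bp
  152–190 → 39 bp
  191–201 → 11 bp
  202–210 → 9 bp
Sorted largest to smallest: 66, 60, 39, 25, 11, 9 bp.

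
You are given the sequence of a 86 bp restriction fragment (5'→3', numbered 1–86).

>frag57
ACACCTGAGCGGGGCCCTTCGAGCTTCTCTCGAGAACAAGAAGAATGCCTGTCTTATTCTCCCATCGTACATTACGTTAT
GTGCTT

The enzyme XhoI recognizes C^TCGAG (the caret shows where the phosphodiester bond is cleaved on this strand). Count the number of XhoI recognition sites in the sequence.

1

CTCGAG occurs starting at position 29.
XhoI cuts at 1 site.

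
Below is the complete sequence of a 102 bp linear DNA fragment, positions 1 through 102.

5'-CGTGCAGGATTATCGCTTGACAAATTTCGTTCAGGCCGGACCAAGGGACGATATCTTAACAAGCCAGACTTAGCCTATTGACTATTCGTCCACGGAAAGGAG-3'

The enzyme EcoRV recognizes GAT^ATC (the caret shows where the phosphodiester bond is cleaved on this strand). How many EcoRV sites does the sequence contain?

GATATC occurs starting at position 50.
EcoRV cuts at 1 site.

1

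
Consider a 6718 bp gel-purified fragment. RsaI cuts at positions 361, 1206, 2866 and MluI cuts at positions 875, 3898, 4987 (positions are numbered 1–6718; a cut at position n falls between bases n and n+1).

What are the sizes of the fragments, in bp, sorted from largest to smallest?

1731, 1660, 1089, 1032, 514, 361, 331 bp

Combined cut positions (sorted): 361, 875, 1206, 2866, 3898, 4987.
Linear molecule, 6 cuts → 7 fragments:
  361 − 0 = 361 bp
  875 − 361 = 514 bp
  1206 − 875 = 331 bp
  2866 − 1206 = 1660 bp
  3898 − 2866 = 1032 bp
  4987 − 3898 = 1089 bp
  6718 − 4987 = 1731 bp
Sorted largest to smallest: 1731, 1660, 1089, 1032, 514, 361, 331 bp.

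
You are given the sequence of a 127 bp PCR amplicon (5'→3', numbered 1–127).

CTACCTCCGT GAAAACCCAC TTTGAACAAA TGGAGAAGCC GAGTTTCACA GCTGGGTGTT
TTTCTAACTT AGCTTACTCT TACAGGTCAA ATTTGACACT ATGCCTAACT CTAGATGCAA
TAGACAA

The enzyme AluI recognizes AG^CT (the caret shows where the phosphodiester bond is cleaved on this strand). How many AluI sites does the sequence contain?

2

AGCT occurs starting at positions 50, 71.
AluI cuts at 2 sites.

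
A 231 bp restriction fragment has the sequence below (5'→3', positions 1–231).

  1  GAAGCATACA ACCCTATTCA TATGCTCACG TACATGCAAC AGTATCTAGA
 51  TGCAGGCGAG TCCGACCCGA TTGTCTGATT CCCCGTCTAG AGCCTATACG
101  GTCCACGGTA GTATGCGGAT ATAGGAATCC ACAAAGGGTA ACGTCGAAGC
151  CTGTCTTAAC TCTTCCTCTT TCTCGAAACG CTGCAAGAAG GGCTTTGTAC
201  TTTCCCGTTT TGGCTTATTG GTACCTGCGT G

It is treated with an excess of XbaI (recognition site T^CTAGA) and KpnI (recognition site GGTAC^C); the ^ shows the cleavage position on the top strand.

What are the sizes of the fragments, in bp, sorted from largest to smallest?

XbaI sites (TCTAGA) start at positions 45, 86.
XbaI cuts after the first base of each site, so after positions 45, 86.
The KpnI site (GGTACC) starts at position 220.
KpnI cuts after base 5 of each site (before the last base), so after position 224.
Combined cut positions: 45, 86, 224.
Linear molecule, 3 cuts → 4 fragments:
  1–45 → 45 bp
  46–86 → 41 bp
  87–224 → 138 bp
  225–231 → 7 bp
Sorted largest to smallest: 138, 45, 41, 7 bp.

138, 45, 41, 7 bp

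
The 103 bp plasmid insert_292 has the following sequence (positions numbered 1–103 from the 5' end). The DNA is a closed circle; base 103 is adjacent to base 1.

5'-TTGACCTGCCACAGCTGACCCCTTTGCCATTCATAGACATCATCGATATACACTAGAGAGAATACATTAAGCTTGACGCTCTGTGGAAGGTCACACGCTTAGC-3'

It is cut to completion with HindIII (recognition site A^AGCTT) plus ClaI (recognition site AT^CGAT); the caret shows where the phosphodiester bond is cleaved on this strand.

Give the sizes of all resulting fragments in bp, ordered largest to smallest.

77, 26 bp

The HindIII site (AAGCTT) starts at position 69.
HindIII cuts after the first base of each site, so after position 69.
The ClaI site (ATCGAT) starts at position 42.
ClaI cuts after base 2 of each site, so after position 43.
Combined cut positions: 43, 69.
Circular molecule, 2 cuts → 2 fragments:
  44–69 → 26 bp
  70–103 then 1–43 → 34 + 43 = 77 bp
Sorted largest to smallest: 77, 26 bp.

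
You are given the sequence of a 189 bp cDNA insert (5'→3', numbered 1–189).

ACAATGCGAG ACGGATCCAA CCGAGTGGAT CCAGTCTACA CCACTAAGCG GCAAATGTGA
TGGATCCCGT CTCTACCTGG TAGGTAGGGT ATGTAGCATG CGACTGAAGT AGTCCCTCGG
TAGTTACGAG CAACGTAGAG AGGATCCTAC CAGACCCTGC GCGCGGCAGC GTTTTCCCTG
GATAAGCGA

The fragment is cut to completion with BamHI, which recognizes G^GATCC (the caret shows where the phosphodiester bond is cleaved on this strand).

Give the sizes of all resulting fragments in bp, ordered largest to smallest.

BamHI sites (GGATCC) start at positions 13, 27, 62, 142.
BamHI cuts after the first base of each site, so after positions 13, 27, 62, 142.
Linear molecule, 4 cuts → 5 fragments:
  1–13 → 13 bp
  14–27 → 14 bp
  28–62 → 35 bp
  63–142 → 80 bp
  143–189 → 47 bp
Sorted largest to smallest: 80, 47, 35, 14, 13 bp.

80, 47, 35, 14, 13 bp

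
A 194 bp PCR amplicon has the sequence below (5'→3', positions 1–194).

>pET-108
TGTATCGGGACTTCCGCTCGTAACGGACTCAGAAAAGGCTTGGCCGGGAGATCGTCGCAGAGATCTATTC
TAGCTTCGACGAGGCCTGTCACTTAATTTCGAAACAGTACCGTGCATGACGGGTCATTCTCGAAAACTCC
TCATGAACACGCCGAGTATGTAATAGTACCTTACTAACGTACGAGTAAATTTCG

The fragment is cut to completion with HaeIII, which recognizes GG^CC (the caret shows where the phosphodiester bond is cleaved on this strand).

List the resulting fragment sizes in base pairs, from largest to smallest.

HaeIII sites (GGCC) start at positions 42, 83.
HaeIII cuts after base 2 of each site, so after positions 43, 84.
Linear molecule, 2 cuts → 3 fragments:
  1–43 → 43 bp
  44–84 → 41 bp
  85–194 → 110 bp
Sorted largest to smallest: 110, 43, 41 bp.

110, 43, 41 bp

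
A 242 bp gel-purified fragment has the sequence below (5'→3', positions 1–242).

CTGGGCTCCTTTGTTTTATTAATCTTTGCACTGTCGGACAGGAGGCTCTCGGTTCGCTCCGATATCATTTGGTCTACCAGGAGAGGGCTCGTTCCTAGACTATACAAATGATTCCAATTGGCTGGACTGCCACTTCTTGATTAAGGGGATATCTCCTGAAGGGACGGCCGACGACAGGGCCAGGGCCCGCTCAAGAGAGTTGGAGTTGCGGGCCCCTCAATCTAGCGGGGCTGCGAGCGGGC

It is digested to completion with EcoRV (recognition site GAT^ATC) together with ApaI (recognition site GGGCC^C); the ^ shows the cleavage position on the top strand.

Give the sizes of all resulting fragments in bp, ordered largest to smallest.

EcoRV sites (GATATC) start at positions 61, 148.
EcoRV cuts after base 3 of each site, so after positions 63, 150.
ApaI sites (GGGCCC) start at positions 183, 210.
ApaI cuts after base 5 of each site (before the last base), so after positions 187, 214.
Combined cut positions: 63, 150, 187, 214.
Linear molecule, 4 cuts → 5 fragments:
  1–63 → 63 bp
  64–150 → 87 bp
  151–187 → 37 bp
  188–214 → 27 bp
  215–242 → 28 bp
Sorted largest to smallest: 87, 63, 37, 28, 27 bp.

87, 63, 37, 28, 27 bp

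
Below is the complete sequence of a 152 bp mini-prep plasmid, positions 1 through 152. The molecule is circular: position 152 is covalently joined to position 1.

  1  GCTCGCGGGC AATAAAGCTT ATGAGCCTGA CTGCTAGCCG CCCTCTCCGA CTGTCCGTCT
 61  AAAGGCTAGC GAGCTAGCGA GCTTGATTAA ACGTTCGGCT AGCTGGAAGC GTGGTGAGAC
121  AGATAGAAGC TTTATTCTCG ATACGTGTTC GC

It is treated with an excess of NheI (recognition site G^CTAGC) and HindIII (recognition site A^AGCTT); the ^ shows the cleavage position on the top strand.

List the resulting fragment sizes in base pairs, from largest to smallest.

40, 32, 29, 25, 18, 8 bp

NheI sites (GCTAGC) start at positions 33, 65, 73, 98.
NheI cuts after the first base of each site, so after positions 33, 65, 73, 98.
HindIII sites (AAGCTT) start at positions 15, 127.
HindIII cuts after the first base of each site, so after positions 15, 127.
Combined cut positions: 15, 33, 65, 73, 98, 127.
Circular molecule, 6 cuts → 6 fragments:
  16–33 → 18 bp
  34–65 → 32 bp
  66–73 → 8 bp
  74–98 → 25 bp
  99–127 → 29 bp
  128–152 then 1–15 → 25 + 15 = 40 bp
Sorted largest to smallest: 40, 32, 29, 25, 18, 8 bp.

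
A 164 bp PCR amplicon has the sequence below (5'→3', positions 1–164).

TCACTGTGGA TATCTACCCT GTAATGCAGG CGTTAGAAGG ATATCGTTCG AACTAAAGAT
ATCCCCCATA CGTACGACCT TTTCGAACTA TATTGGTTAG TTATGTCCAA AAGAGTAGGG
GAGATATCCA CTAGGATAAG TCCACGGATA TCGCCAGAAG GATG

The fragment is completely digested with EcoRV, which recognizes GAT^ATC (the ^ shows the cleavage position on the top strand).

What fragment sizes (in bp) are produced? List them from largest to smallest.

65, 31, 24, 18, 15, 11 bp

EcoRV sites (GATATC) start at positions 9, 40, 58, 123, 147.
EcoRV cuts after base 3 of each site, so after positions 11, 42, 60, 125, 149.
Linear molecule, 5 cuts → 6 fragments:
  1–11 → 11 bp
  12–42 → 31 bp
  43–60 → 18 bp
  61–125 → 65 bp
  126–149 → 24 bp
  150–164 → 15 bp
Sorted largest to smallest: 65, 31, 24, 18, 15, 11 bp.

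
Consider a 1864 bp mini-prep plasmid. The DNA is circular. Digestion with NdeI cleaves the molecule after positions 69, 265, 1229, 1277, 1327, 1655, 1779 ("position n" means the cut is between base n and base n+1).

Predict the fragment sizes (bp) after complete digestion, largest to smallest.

Circular molecule, 7 cuts → 7 fragments:
  265 − 69 = 196 bp
  1229 − 265 = 964 bp
  1277 − 1229 = 48 bp
  1327 − 1277 = 50 bp
  1655 − 1327 = 328 bp
  1779 − 1655 = 124 bp
  wrap: 1864 − 1779 + 69 = 154 bp
Sorted largest to smallest: 964, 328, 196, 154, 124, 50, 48 bp.

964, 328, 196, 154, 124, 50, 48 bp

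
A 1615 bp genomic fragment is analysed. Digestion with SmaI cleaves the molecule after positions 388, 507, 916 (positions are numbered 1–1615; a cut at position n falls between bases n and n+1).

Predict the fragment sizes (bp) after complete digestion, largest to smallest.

Linear molecule, 3 cuts → 4 fragments:
  388 − 0 = 388 bp
  507 − 388 = 119 bp
  916 − 507 = 409 bp
  1615 − 916 = 699 bp
Sorted largest to smallest: 699, 409, 388, 119 bp.

699, 409, 388, 119 bp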